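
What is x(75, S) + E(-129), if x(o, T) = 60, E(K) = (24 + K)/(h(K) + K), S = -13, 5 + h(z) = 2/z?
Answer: 1050825/17288 ≈ 60.784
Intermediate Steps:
h(z) = -5 + 2/z
E(K) = (24 + K)/(-5 + K + 2/K) (E(K) = (24 + K)/((-5 + 2/K) + K) = (24 + K)/(-5 + K + 2/K))
x(75, S) + E(-129) = 60 - 129*(24 - 129)/(2 - 129*(-5 - 129)) = 60 - 129*(-105)/(2 - 129*(-134)) = 60 - 129*(-105)/(2 + 17286) = 60 - 129*(-105)/17288 = 60 - 129*1/17288*(-105) = 60 + 13545/17288 = 1050825/17288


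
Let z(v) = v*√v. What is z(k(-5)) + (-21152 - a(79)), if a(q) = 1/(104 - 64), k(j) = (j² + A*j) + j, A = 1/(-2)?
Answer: -846081/40 + 135*√10/4 ≈ -21045.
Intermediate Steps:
A = -½ ≈ -0.50000
k(j) = j² + j/2 (k(j) = (j² - j/2) + j = j² + j/2)
z(v) = v^(3/2)
a(q) = 1/40
z(k(-5)) + (-21152 - a(79)) = (-5*(½ - 5))^(3/2) + (-21152 - 1*1/40) = (-5*(-9/2))^(3/2) + (-21152 - 1/40) = (45/2)^(3/2) - 846081/40 = 135*√10/4 - 846081/40 = -846081/40 + 135*√10/4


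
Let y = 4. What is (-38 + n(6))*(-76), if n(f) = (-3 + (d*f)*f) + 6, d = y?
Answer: -8284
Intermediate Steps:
d = 4
n(f) = 3 + 4*f**2 (n(f) = (-3 + (4*f)*f) + 6 = (-3 + 4*f**2) + 6 = 3 + 4*f**2)
(-38 + n(6))*(-76) = (-38 + (3 + 4*6**2))*(-76) = (-38 + (3 + 4*36))*(-76) = (-38 + (3 + 144))*(-76) = (-38 + 147)*(-76) = 109*(-76) = -8284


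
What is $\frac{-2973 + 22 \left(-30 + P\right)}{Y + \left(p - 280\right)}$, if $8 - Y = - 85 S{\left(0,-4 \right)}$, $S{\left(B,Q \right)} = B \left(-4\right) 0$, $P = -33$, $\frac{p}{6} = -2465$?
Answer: $\frac{4359}{15062} \approx 0.2894$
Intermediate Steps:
$p = -14790$ ($p = 6 \left(-2465\right) = -14790$)
$S{\left(B,Q \right)} = 0$ ($S{\left(B,Q \right)} = - 4 B 0 = 0$)
$Y = 8$ ($Y = 8 - \left(-85\right) 0 = 8 - 0 = 8 + 0 = 8$)
$\frac{-2973 + 22 \left(-30 + P\right)}{Y + \left(p - 280\right)} = \frac{-2973 + 22 \left(-30 - 33\right)}{8 - 15070} = \frac{-2973 + 22 \left(-63\right)}{8 - 15070} = \frac{-2973 - 1386}{8 - 15070} = - \frac{4359}{-15062} = \left(-4359\right) \left(- \frac{1}{15062}\right) = \frac{4359}{15062}$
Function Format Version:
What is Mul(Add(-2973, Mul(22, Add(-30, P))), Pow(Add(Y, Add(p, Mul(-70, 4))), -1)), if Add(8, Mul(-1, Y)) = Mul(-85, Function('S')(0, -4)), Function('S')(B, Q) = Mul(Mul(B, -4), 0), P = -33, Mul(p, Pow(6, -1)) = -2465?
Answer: Rational(4359, 15062) ≈ 0.28940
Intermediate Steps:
p = -14790 (p = Mul(6, -2465) = -14790)
Function('S')(B, Q) = 0 (Function('S')(B, Q) = Mul(Mul(-4, B), 0) = 0)
Y = 8 (Y = Add(8, Mul(-1, Mul(-85, 0))) = Add(8, Mul(-1, 0)) = Add(8, 0) = 8)
Mul(Add(-2973, Mul(22, Add(-30, P))), Pow(Add(Y, Add(p, Mul(-70, 4))), -1)) = Mul(Add(-2973, Mul(22, Add(-30, -33))), Pow(Add(8, Add(-14790, Mul(-70, 4))), -1)) = Mul(Add(-2973, Mul(22, -63)), Pow(Add(8, Add(-14790, -280)), -1)) = Mul(Add(-2973, -1386), Pow(Add(8, -15070), -1)) = Mul(-4359, Pow(-15062, -1)) = Mul(-4359, Rational(-1, 15062)) = Rational(4359, 15062)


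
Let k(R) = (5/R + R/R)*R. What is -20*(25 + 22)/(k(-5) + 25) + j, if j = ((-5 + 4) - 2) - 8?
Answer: -243/5 ≈ -48.600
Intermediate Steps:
j = -11 (j = (-1 - 2) - 8 = -3 - 8 = -11)
k(R) = R*(1 + 5/R) (k(R) = (5/R + 1)*R = (1 + 5/R)*R = R*(1 + 5/R))
-20*(25 + 22)/(k(-5) + 25) + j = -20*(25 + 22)/((5 - 5) + 25) - 11 = -940/(0 + 25) - 11 = -940/25 - 11 = -20*47/25 - 11 = -188/5 - 11 = -243/5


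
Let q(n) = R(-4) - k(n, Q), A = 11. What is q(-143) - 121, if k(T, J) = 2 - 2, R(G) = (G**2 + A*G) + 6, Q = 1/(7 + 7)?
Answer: -143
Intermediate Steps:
Q = 1/14 ≈ 0.071429
R(G) = 6 + G**2 + 11*G (R(G) = (G**2 + 11*G) + 6 = 6 + G**2 + 11*G)
k(T, J) = 0
q(n) = -22 (q(n) = (6 + (-4)**2 + 11*(-4)) - 1*0 = (6 + 16 - 44) + 0 = -22 + 0 = -22)
q(-143) - 121 = -22 - 121 = -143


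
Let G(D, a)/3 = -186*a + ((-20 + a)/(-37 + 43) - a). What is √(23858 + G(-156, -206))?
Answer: 3*√15479 ≈ 373.24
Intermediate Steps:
G(D, a) = -10 - 1121*a/2 (G(D, a) = 3*(-186*a + ((-20 + a)/(-37 + 43) - a)) = 3*(-186*a + ((-20 + a)/6 - a)) = 3*(-186*a + ((-20 + a)*(⅙) - a)) = 3*(-186*a + ((-10/3 + a/6) - a)) = 3*(-186*a + (-10/3 - 5*a/6)) = 3*(-10/3 - 1121*a/6) = -10 - 1121*a/2)
√(23858 + G(-156, -206)) = √(23858 + (-10 - 1121/2*(-206))) = √(23858 + (-10 + 115463)) = √(23858 + 115453) = √139311 = 3*√15479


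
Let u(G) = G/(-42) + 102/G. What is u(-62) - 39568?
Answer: -25758878/651 ≈ -39568.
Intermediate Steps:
u(G) = 102/G - G/42 (u(G) = G*(-1/42) + 102/G = -G/42 + 102/G = 102/G - G/42)
u(-62) - 39568 = (102/(-62) - 1/42*(-62)) - 39568 = (102*(-1/62) + 31/21) - 39568 = (-51/31 + 31/21) - 39568 = -110/651 - 39568 = -25758878/651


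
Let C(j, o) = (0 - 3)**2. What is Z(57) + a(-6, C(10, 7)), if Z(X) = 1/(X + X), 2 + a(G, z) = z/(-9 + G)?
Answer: -1477/570 ≈ -2.5912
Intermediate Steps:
C(j, o) = 9 (C(j, o) = (-3)**2 = 9)
a(G, z) = -2 + z/(-9 + G)
Z(X) = 1/(2*X)
Z(57) + a(-6, C(10, 7)) = (1/2)/57 + (18 + 9 - 2*(-6))/(-9 - 6) = (1/2)*(1/57) + (18 + 9 + 12)/(-15) = 1/114 - 1/15*39 = 1/114 - 13/5 = -1477/570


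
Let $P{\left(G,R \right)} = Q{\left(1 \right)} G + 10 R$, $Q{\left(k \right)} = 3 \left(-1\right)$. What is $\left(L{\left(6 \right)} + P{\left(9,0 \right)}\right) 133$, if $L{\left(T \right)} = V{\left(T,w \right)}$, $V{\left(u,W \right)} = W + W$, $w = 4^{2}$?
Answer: $665$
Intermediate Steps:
$w = 16$
$Q{\left(k \right)} = -3$
$P{\left(G,R \right)} = - 3 G + 10 R$
$V{\left(u,W \right)} = 2 W$
$L{\left(T \right)} = 32$ ($L{\left(T \right)} = 2 \cdot 16 = 32$)
$\left(L{\left(6 \right)} + P{\left(9,0 \right)}\right) 133 = \left(32 + \left(\left(-3\right) 9 + 10 \cdot 0\right)\right) 133 = \left(32 + \left(-27 + 0\right)\right) 133 = \left(32 - 27\right) 133 = 5 \cdot 133 = 665$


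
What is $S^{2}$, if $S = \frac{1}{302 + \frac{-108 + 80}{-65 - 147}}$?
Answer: $\frac{2809}{256416169} \approx 1.0955 \cdot 10^{-5}$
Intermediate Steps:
$S = \frac{53}{16013}$ ($S = \frac{1}{302 - \frac{28}{-212}} = \frac{1}{302 - - \frac{7}{53}} = \frac{1}{302 + \frac{7}{53}} = \frac{1}{\frac{16013}{53}} = \frac{53}{16013} \approx 0.0033098$)
$S^{2} = \left(\frac{53}{16013}\right)^{2} = \frac{2809}{256416169}$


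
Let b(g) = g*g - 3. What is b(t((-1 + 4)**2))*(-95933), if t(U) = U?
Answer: -7482774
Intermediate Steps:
b(g) = -3 + g**2 (b(g) = g**2 - 3 = -3 + g**2)
b(t((-1 + 4)**2))*(-95933) = (-3 + ((-1 + 4)**2)**2)*(-95933) = (-3 + (3**2)**2)*(-95933) = (-3 + 9**2)*(-95933) = (-3 + 81)*(-95933) = 78*(-95933) = -7482774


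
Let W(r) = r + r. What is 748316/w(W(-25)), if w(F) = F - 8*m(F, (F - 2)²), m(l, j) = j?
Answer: -374158/10841 ≈ -34.513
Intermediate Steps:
W(r) = 2*r
w(F) = F - 8*(-2 + F)² (w(F) = F - 8*(F - 2)² = F - 8*(-2 + F)²)
748316/w(W(-25)) = 748316/(2*(-25) - 8*(-2 + 2*(-25))²) = 748316/(-50 - 8*(-2 - 50)²) = 748316/(-50 - 8*(-52)²) = 748316/(-50 - 8*2704) = 748316/(-50 - 21632) = 748316/(-21682) = 748316*(-1/21682) = -374158/10841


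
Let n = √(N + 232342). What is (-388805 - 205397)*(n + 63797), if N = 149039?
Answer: -37908304994 - 594202*√381381 ≈ -3.8275e+10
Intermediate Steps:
n = √381381 (n = √(149039 + 232342) = √381381 ≈ 617.56)
(-388805 - 205397)*(n + 63797) = (-388805 - 205397)*(√381381 + 63797) = -594202*(63797 + √381381) = -37908304994 - 594202*√381381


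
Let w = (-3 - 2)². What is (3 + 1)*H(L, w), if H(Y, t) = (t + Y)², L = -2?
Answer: 2116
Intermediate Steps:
w = 25 (w = (-5)² = 25)
H(Y, t) = (Y + t)²
(3 + 1)*H(L, w) = (3 + 1)*(-2 + 25)² = 4*23² = 4*529 = 2116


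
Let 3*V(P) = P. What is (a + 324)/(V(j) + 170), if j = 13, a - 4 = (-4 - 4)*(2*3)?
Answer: 840/523 ≈ 1.6061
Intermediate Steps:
a = -44 (a = 4 + (-4 - 4)*(2*3) = 4 - 8*6 = 4 - 48 = -44)
V(P) = P/3
(a + 324)/(V(j) + 170) = (-44 + 324)/((1/3)*13 + 170) = 280/(13/3 + 170) = 280/(523/3) = 280*(3/523) = 840/523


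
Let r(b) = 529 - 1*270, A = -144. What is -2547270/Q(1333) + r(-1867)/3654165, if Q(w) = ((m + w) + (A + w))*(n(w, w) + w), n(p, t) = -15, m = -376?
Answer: -4653706158349/5167771301310 ≈ -0.90053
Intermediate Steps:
r(b) = 259 (r(b) = 529 - 270 = 259)
Q(w) = (-520 + 2*w)*(-15 + w) (Q(w) = ((-376 + w) + (-144 + w))*(-15 + w) = (-520 + 2*w)*(-15 + w))
-2547270/Q(1333) + r(-1867)/3654165 = -2547270/(7800 - 550*1333 + 2*1333²) + 259/3654165 = -2547270/(7800 - 733150 + 2*1776889) + 259*(1/3654165) = -2547270/(7800 - 733150 + 3553778) + 259/3654165 = -2547270/2828428 + 259/3654165 = -2547270*1/2828428 + 259/3654165 = -1273635/1414214 + 259/3654165 = -4653706158349/5167771301310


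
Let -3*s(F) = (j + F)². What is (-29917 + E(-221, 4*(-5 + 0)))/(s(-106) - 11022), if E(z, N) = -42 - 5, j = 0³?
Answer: 44946/22151 ≈ 2.0291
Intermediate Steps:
j = 0
E(z, N) = -47
s(F) = -F²/3 (s(F) = -(0 + F)²/3 = -F²/3)
(-29917 + E(-221, 4*(-5 + 0)))/(s(-106) - 11022) = (-29917 - 47)/(-⅓*(-106)² - 11022) = -29964/(-⅓*11236 - 11022) = -29964/(-11236/3 - 11022) = -29964/(-44302/3) = -29964*(-3/44302) = 44946/22151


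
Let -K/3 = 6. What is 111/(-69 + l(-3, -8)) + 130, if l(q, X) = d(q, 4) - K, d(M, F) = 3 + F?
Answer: 5609/44 ≈ 127.48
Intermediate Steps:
K = -18 (K = -3*6 = -18)
l(q, X) = 25 (l(q, X) = (3 + 4) - 1*(-18) = 7 + 18 = 25)
111/(-69 + l(-3, -8)) + 130 = 111/(-69 + 25) + 130 = 111/(-44) + 130 = 111*(-1/44) + 130 = -111/44 + 130 = 5609/44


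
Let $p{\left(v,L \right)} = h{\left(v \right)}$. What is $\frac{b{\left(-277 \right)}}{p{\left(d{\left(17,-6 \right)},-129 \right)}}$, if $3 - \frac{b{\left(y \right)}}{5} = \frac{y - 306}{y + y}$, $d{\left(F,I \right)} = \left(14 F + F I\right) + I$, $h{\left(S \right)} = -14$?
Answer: $- \frac{5395}{7756} \approx -0.69559$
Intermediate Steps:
$d{\left(F,I \right)} = I + 14 F + F I$
$p{\left(v,L \right)} = -14$
$b{\left(y \right)} = 15 - \frac{5 \left(-306 + y\right)}{2 y}$ ($b{\left(y \right)} = 15 - 5 \frac{y - 306}{y + y} = 15 - 5 \frac{-306 + y}{2 y} = 15 - \frac{5 \left(-306 + y\right)}{2 y}$)
$\frac{b{\left(-277 \right)}}{p{\left(d{\left(17,-6 \right)},-129 \right)}} = \frac{\frac{25}{2} + \frac{765}{-277}}{-14} = \left(\frac{25}{2} + 765 \left(- \frac{1}{277}\right)\right) \left(- \frac{1}{14}\right) = \left(\frac{25}{2} - \frac{765}{277}\right) \left(- \frac{1}{14}\right) = \frac{5395}{554} \left(- \frac{1}{14}\right) = - \frac{5395}{7756}$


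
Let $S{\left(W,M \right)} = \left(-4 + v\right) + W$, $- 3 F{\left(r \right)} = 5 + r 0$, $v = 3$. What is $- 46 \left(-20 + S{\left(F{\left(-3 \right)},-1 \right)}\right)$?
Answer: $\frac{3128}{3} \approx 1042.7$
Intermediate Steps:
$F{\left(r \right)} = - \frac{5}{3}$ ($F{\left(r \right)} = - \frac{5 + r 0}{3} = - \frac{5 + 0}{3} = \left(- \frac{1}{3}\right) 5 = - \frac{5}{3}$)
$S{\left(W,M \right)} = -1 + W$ ($S{\left(W,M \right)} = \left(-4 + 3\right) + W = -1 + W$)
$- 46 \left(-20 + S{\left(F{\left(-3 \right)},-1 \right)}\right) = - 46 \left(-20 - \frac{8}{3}\right) = \left(-46\right) \left(- \frac{68}{3}\right) = \frac{3128}{3}$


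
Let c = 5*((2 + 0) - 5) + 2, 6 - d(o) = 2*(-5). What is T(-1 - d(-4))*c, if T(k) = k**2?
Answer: -3757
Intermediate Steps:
d(o) = 16 (d(o) = 6 - 2*(-5) = 6 - 1*(-10) = 6 + 10 = 16)
c = -13 (c = 5*(2 - 5) + 2 = 5*(-3) + 2 = -15 + 2 = -13)
T(-1 - d(-4))*c = (-1 - 1*16)**2*(-13) = (-1 - 16)**2*(-13) = (-17)**2*(-13) = 289*(-13) = -3757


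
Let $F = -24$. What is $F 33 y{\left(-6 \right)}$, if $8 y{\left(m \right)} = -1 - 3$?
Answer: $396$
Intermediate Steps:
$y{\left(m \right)} = - \frac{1}{2}$ ($y{\left(m \right)} = \frac{-1 - 3}{8} = \frac{1}{8} \left(-4\right) = - \frac{1}{2}$)
$F 33 y{\left(-6 \right)} = \left(-24\right) 33 \left(- \frac{1}{2}\right) = \left(-792\right) \left(- \frac{1}{2}\right) = 396$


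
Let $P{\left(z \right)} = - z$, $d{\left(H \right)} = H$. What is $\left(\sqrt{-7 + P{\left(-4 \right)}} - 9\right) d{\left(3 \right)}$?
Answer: $-27 + 3 i \sqrt{3} \approx -27.0 + 5.1962 i$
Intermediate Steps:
$\left(\sqrt{-7 + P{\left(-4 \right)}} - 9\right) d{\left(3 \right)} = \left(\sqrt{-7 - -4} - 9\right) 3 = \left(\sqrt{-7 + 4} - 9\right) 3 = \left(\sqrt{-3} - 9\right) 3 = \left(i \sqrt{3} - 9\right) 3 = \left(-9 + i \sqrt{3}\right) 3 = -27 + 3 i \sqrt{3}$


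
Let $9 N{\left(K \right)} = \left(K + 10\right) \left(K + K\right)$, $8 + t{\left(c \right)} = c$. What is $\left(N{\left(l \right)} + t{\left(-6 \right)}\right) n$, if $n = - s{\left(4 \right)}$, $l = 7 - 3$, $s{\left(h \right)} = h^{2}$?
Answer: $\frac{224}{9} \approx 24.889$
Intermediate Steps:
$l = 4$
$n = -16$ ($n = - 4^{2} = \left(-1\right) 16 = -16$)
$t{\left(c \right)} = -8 + c$
$N{\left(K \right)} = \frac{2 K \left(10 + K\right)}{9}$ ($N{\left(K \right)} = \frac{\left(K + 10\right) \left(K + K\right)}{9} = \frac{\left(10 + K\right) 2 K}{9} = \frac{2 K \left(10 + K\right)}{9}$)
$\left(N{\left(l \right)} + t{\left(-6 \right)}\right) n = \left(\frac{2}{9} \cdot 4 \left(10 + 4\right) - 14\right) \left(-16\right) = \left(\frac{2}{9} \cdot 4 \cdot 14 - 14\right) \left(-16\right) = \left(\frac{112}{9} - 14\right) \left(-16\right) = \left(- \frac{14}{9}\right) \left(-16\right) = \frac{224}{9}$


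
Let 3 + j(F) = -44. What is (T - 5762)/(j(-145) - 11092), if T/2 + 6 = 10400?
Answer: -15026/11139 ≈ -1.3490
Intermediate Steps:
T = 20788 (T = -12 + 2*10400 = -12 + 20800 = 20788)
j(F) = -47 (j(F) = -3 - 44 = -47)
(T - 5762)/(j(-145) - 11092) = (20788 - 5762)/(-47 - 11092) = 15026/(-11139) = 15026*(-1/11139) = -15026/11139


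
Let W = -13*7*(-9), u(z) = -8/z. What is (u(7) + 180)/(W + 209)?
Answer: 313/1799 ≈ 0.17399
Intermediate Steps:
W = 819 (W = -91*(-9) = 819)
(u(7) + 180)/(W + 209) = (-8/7 + 180)/(819 + 209) = (-8*⅐ + 180)/1028 = (-8/7 + 180)*(1/1028) = (1252/7)*(1/1028) = 313/1799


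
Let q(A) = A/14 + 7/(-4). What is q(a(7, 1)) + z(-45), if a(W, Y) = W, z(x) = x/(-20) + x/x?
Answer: 2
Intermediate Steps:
z(x) = 1 - x/20 (z(x) = x*(-1/20) + 1 = -x/20 + 1 = 1 - x/20)
q(A) = -7/4 + A/14 (q(A) = A*(1/14) + 7*(-¼) = A/14 - 7/4 = -7/4 + A/14)
q(a(7, 1)) + z(-45) = (-7/4 + (1/14)*7) + (1 - 1/20*(-45)) = (-7/4 + ½) + (1 + 9/4) = -5/4 + 13/4 = 2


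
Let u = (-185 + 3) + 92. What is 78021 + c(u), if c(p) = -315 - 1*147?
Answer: 77559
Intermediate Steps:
u = -90 (u = -182 + 92 = -90)
c(p) = -462 (c(p) = -315 - 147 = -462)
78021 + c(u) = 78021 - 462 = 77559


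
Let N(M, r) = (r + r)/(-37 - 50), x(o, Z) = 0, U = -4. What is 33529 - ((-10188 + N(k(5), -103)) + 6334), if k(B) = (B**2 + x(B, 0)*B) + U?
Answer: 3252115/87 ≈ 37381.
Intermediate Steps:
k(B) = -4 + B**2 (k(B) = (B**2 + 0*B) - 4 = (B**2 + 0) - 4 = B**2 - 4 = -4 + B**2)
N(M, r) = -2*r/87 (N(M, r) = (2*r)/(-87) = (2*r)*(-1/87) = -2*r/87)
33529 - ((-10188 + N(k(5), -103)) + 6334) = 33529 - ((-10188 - 2/87*(-103)) + 6334) = 33529 - ((-10188 + 206/87) + 6334) = 33529 - (-886150/87 + 6334) = 33529 - 1*(-335092/87) = 33529 + 335092/87 = 3252115/87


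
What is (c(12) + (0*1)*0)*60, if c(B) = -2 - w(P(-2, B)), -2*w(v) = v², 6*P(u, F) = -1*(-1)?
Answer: -715/6 ≈ -119.17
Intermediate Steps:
P(u, F) = ⅙ (P(u, F) = (-1*(-1))/6 = (⅙)*1 = ⅙)
w(v) = -v²/2
c(B) = -143/72 (c(B) = -2 - (-1)*(⅙)²/2 = -2 - (-1)/(2*36) = -2 - 1*(-1/72) = -2 + 1/72 = -143/72)
(c(12) + (0*1)*0)*60 = (-143/72 + (0*1)*0)*60 = (-143/72 + 0*0)*60 = (-143/72 + 0)*60 = -143/72*60 = -715/6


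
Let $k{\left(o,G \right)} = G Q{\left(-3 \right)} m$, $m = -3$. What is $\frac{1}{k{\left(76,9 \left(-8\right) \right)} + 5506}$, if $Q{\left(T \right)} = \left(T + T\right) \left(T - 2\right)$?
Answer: $\frac{1}{11986} \approx 8.3431 \cdot 10^{-5}$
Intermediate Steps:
$Q{\left(T \right)} = 2 T \left(-2 + T\right)$
$k{\left(o,G \right)} = - 90 G$ ($k{\left(o,G \right)} = G 2 \left(-3\right) \left(-2 - 3\right) \left(-3\right) = G 2 \left(-3\right) \left(-5\right) \left(-3\right) = G 30 \left(-3\right) = 30 G \left(-3\right) = - 90 G$)
$\frac{1}{k{\left(76,9 \left(-8\right) \right)} + 5506} = \frac{1}{- 90 \cdot 9 \left(-8\right) + 5506} = \frac{1}{\left(-90\right) \left(-72\right) + 5506} = \frac{1}{6480 + 5506} = \frac{1}{11986}$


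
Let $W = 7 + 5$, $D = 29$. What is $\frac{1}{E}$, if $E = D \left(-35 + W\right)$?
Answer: $- \frac{1}{667} \approx -0.0014993$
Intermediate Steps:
$W = 12$
$E = -667$ ($E = 29 \left(-35 + 12\right) = 29 \left(-23\right) = -667$)
$\frac{1}{E} = \frac{1}{-667} = - \frac{1}{667}$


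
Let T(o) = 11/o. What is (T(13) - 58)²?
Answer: 552049/169 ≈ 3266.6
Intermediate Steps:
(T(13) - 58)² = (11/13 - 58)² = (-743/13)² = 552049/169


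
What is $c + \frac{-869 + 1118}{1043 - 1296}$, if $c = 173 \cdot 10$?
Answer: $\frac{437441}{253} \approx 1729.0$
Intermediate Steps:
$c = 1730$
$c + \frac{-869 + 1118}{1043 - 1296} = 1730 + \frac{-869 + 1118}{1043 - 1296} = 1730 + \frac{249}{-253} = 1730 + 249 \left(- \frac{1}{253}\right) = 1730 - \frac{249}{253} = \frac{437441}{253}$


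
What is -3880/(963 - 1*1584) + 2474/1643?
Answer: 7911194/1020303 ≈ 7.7538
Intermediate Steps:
-3880/(963 - 1*1584) + 2474/1643 = -3880/(963 - 1584) + 2474*(1/1643) = -3880/(-621) + 2474/1643 = -3880*(-1/621) + 2474/1643 = 3880/621 + 2474/1643 = 7911194/1020303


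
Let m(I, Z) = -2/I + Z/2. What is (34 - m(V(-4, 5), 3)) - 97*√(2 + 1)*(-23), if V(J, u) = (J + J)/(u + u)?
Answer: 30 + 2231*√3 ≈ 3894.2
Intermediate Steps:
V(J, u) = J/u (V(J, u) = (2*J)/((2*u)) = (2*J)*(1/(2*u)) = J/u)
m(I, Z) = Z/2 - 2/I (m(I, Z) = -2/I + Z*(½) = -2/I + Z/2 = Z/2 - 2/I)
(34 - m(V(-4, 5), 3)) - 97*√(2 + 1)*(-23) = (34 - ((½)*3 - 2/((-4/5)))) - 97*√(2 + 1)*(-23) = (34 - (3/2 - 2/((-4*⅕)))) - 97*√3*(-23) = (34 - (3/2 - 2/(-⅘))) - (-2231)*√3 = (34 - (3/2 - 2*(-5/4))) + 2231*√3 = (34 - (3/2 + 5/2)) + 2231*√3 = (34 - 1*4) + 2231*√3 = (34 - 4) + 2231*√3 = 30 + 2231*√3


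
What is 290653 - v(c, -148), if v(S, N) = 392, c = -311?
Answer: 290261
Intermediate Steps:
290653 - v(c, -148) = 290653 - 1*392 = 290653 - 392 = 290261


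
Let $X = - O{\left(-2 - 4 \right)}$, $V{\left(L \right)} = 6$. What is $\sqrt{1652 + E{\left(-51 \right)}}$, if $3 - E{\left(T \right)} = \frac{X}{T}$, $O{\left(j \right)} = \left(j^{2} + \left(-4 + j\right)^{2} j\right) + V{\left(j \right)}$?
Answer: $\frac{\sqrt{481457}}{17} \approx 40.816$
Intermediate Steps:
$O{\left(j \right)} = 6 + j^{2} + j \left(-4 + j\right)^{2}$ ($O{\left(j \right)} = \left(j^{2} + \left(-4 + j\right)^{2} j\right) + 6 = \left(j^{2} + j \left(-4 + j\right)^{2}\right) + 6 = 6 + j^{2} + j \left(-4 + j\right)^{2}$)
$X = 558$ ($X = - (6 + \left(-2 - 4\right)^{2} + \left(-2 - 4\right) \left(-4 - 6\right)^{2}) = - (6 + \left(-6\right)^{2} - 6 \left(-4 - 6\right)^{2}) = - (6 + 36 - 6 \left(-10\right)^{2}) = - (6 + 36 - 600) = \left(-1\right) \left(-558\right) = 558$)
$E{\left(T \right)} = 3 - \frac{558}{T}$
$\sqrt{1652 + E{\left(-51 \right)}} = \sqrt{1652 - \left(-3 + \frac{558}{-51}\right)} = \sqrt{1652 + \left(3 - - \frac{186}{17}\right)} = \sqrt{1652 + \left(3 + \frac{186}{17}\right)} = \sqrt{1652 + \frac{237}{17}} = \sqrt{\frac{28321}{17}} = \frac{\sqrt{481457}}{17}$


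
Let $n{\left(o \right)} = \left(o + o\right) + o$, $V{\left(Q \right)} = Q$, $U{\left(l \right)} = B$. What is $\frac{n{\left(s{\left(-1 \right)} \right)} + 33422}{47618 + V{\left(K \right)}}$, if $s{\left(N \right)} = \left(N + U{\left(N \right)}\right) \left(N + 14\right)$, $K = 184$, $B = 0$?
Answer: $\frac{33383}{47802} \approx 0.69836$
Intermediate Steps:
$U{\left(l \right)} = 0$
$s{\left(N \right)} = N \left(14 + N\right)$ ($s{\left(N \right)} = \left(N + 0\right) \left(N + 14\right) = N \left(14 + N\right)$)
$n{\left(o \right)} = 3 o$ ($n{\left(o \right)} = 2 o + o = 3 o$)
$\frac{n{\left(s{\left(-1 \right)} \right)} + 33422}{47618 + V{\left(K \right)}} = \frac{3 \left(- (14 - 1)\right) + 33422}{47618 + 184} = \frac{3 \left(\left(-1\right) 13\right) + 33422}{47802} = \left(3 \left(-13\right) + 33422\right) \frac{1}{47802} = \left(-39 + 33422\right) \frac{1}{47802} = 33383 \cdot \frac{1}{47802} = \frac{33383}{47802}$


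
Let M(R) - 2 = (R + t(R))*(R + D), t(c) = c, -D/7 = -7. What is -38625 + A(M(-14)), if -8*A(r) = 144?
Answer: -38643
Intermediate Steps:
D = 49 (D = -7*(-7) = 49)
M(R) = 2 + 2*R*(49 + R) (M(R) = 2 + (R + R)*(R + 49) = 2 + (2*R)*(49 + R) = 2 + 2*R*(49 + R))
A(r) = -18 (A(r) = -⅛*144 = -18)
-38625 + A(M(-14)) = -38625 - 18 = -38643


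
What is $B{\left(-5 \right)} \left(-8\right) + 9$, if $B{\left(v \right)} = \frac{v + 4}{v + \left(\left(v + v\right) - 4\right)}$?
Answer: $\frac{163}{19} \approx 8.5789$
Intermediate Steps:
$B{\left(v \right)} = \frac{4 + v}{-4 + 3 v}$ ($B{\left(v \right)} = \frac{4 + v}{v + \left(2 v - 4\right)} = \frac{4 + v}{v + \left(-4 + 2 v\right)} = \frac{4 + v}{-4 + 3 v}$)
$B{\left(-5 \right)} \left(-8\right) + 9 = \frac{4 - 5}{-4 + 3 \left(-5\right)} \left(-8\right) + 9 = \frac{1}{-4 - 15} \left(-1\right) \left(-8\right) + 9 = \frac{1}{-19} \left(-1\right) \left(-8\right) + 9 = \left(- \frac{1}{19}\right) \left(-1\right) \left(-8\right) + 9 = \frac{1}{19} \left(-8\right) + 9 = - \frac{8}{19} + 9 = \frac{163}{19}$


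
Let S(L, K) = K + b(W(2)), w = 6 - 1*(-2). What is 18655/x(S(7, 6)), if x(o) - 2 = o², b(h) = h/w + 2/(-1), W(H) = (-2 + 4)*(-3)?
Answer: 298480/201 ≈ 1485.0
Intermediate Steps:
w = 8 (w = 6 + 2 = 8)
W(H) = -6 (W(H) = 2*(-3) = -6)
b(h) = -2 + h/8 (b(h) = h/8 + 2/(-1) = h*(⅛) + 2*(-1) = h/8 - 2 = -2 + h/8)
S(L, K) = -11/4 + K (S(L, K) = K + (-2 + (⅛)*(-6)) = K + (-2 - ¾) = K - 11/4 = -11/4 + K)
x(o) = 2 + o²
18655/x(S(7, 6)) = 18655/(2 + (-11/4 + 6)²) = 18655/(2 + (13/4)²) = 18655/(2 + 169/16) = 18655/(201/16) = 18655*(16/201) = 298480/201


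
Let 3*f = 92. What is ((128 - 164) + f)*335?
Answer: -5360/3 ≈ -1786.7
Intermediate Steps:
f = 92/3 (f = (⅓)*92 = 92/3 ≈ 30.667)
((128 - 164) + f)*335 = ((128 - 164) + 92/3)*335 = (-36 + 92/3)*335 = -16/3*335 = -5360/3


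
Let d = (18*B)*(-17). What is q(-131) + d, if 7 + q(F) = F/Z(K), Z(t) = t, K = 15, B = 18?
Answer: -82856/15 ≈ -5523.7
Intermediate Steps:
d = -5508 (d = (18*18)*(-17) = 324*(-17) = -5508)
q(F) = -7 + F/15
q(-131) + d = (-7 + (1/15)*(-131)) - 5508 = (-7 - 131/15) - 5508 = -236/15 - 5508 = -82856/15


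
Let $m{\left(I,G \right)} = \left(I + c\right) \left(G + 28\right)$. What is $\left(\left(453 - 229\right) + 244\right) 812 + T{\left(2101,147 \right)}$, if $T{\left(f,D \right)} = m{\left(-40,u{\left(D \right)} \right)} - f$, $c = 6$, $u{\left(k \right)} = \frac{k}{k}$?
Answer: $376929$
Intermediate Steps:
$u{\left(k \right)} = 1$
$m{\left(I,G \right)} = \left(6 + I\right) \left(28 + G\right)$ ($m{\left(I,G \right)} = \left(I + 6\right) \left(G + 28\right) = \left(6 + I\right) \left(28 + G\right)$)
$T{\left(f,D \right)} = -986 - f$ ($T{\left(f,D \right)} = \left(168 + 6 \cdot 1 + 28 \left(-40\right) + 1 \left(-40\right)\right) - f = \left(168 + 6 - 1120 - 40\right) - f = -986 - f$)
$\left(\left(453 - 229\right) + 244\right) 812 + T{\left(2101,147 \right)} = \left(\left(453 - 229\right) + 244\right) 812 - 3087 = \left(224 + 244\right) 812 - 3087 = 468 \cdot 812 - 3087 = 380016 - 3087 = 376929$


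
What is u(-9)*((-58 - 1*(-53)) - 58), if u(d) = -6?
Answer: 378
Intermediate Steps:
u(-9)*((-58 - 1*(-53)) - 58) = -6*((-58 - 1*(-53)) - 58) = -6*((-58 + 53) - 58) = -6*(-5 - 58) = -6*(-63) = 378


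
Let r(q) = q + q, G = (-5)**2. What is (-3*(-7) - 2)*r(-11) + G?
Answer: -393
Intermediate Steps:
G = 25
r(q) = 2*q
(-3*(-7) - 2)*r(-11) + G = (-3*(-7) - 2)*(2*(-11)) + 25 = (21 - 2)*(-22) + 25 = 19*(-22) + 25 = -418 + 25 = -393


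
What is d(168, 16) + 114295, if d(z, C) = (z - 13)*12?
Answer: 116155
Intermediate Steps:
d(z, C) = -156 + 12*z (d(z, C) = (-13 + z)*12 = -156 + 12*z)
d(168, 16) + 114295 = (-156 + 12*168) + 114295 = (-156 + 2016) + 114295 = 1860 + 114295 = 116155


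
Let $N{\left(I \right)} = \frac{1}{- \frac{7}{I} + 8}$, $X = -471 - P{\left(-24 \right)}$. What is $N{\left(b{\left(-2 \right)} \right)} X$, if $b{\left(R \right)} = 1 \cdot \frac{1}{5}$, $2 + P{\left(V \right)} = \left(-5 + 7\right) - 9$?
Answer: $\frac{154}{9} \approx 17.111$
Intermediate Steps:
$P{\left(V \right)} = -9$ ($P{\left(V \right)} = -2 + \left(\left(-5 + 7\right) - 9\right) = -2 + \left(2 - 9\right) = -2 - 7 = -9$)
$X = -462$ ($X = -471 - -9 = -471 + 9 = -462$)
$b{\left(R \right)} = \frac{1}{5}$ ($b{\left(R \right)} = 1 \cdot \frac{1}{5} = \frac{1}{5}$)
$N{\left(I \right)} = \frac{1}{8 - \frac{7}{I}}$
$N{\left(b{\left(-2 \right)} \right)} X = \frac{1}{5 \left(-7 + 8 \cdot \frac{1}{5}\right)} \left(-462\right) = \frac{1}{5 \left(-7 + \frac{8}{5}\right)} \left(-462\right) = \frac{1}{5 \left(- \frac{27}{5}\right)} \left(-462\right) = \frac{1}{5} \left(- \frac{5}{27}\right) \left(-462\right) = \left(- \frac{1}{27}\right) \left(-462\right) = \frac{154}{9}$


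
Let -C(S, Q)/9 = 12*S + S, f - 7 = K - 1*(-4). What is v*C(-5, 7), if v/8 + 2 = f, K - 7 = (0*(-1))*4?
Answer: 74880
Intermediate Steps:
K = 7 (K = 7 + (0*(-1))*4 = 7 + 0*4 = 7 + 0 = 7)
f = 18 (f = 7 + (7 - 1*(-4)) = 7 + (7 + 4) = 7 + 11 = 18)
C(S, Q) = -117*S (C(S, Q) = -9*(12*S + S) = -117*S)
v = 128 (v = -16 + 8*18 = -16 + 144 = 128)
v*C(-5, 7) = 128*(-117*(-5)) = 128*585 = 74880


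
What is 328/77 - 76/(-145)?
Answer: 53412/11165 ≈ 4.7839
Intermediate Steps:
328/77 - 76/(-145) = 328*(1/77) - 76*(-1/145) = 328/77 + 76/145 = 53412/11165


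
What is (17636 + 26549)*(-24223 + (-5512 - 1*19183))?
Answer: -2161441830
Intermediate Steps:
(17636 + 26549)*(-24223 + (-5512 - 1*19183)) = 44185*(-24223 + (-5512 - 19183)) = 44185*(-24223 - 24695) = 44185*(-48918) = -2161441830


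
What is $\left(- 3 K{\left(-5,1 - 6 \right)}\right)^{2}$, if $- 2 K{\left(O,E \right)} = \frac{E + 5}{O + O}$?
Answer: $0$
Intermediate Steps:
$K{\left(O,E \right)} = - \frac{5 + E}{4 O}$ ($K{\left(O,E \right)} = - \frac{\left(E + 5\right) \frac{1}{O + O}}{2} = - \frac{\left(5 + E\right) \frac{1}{2 O}}{2} = - \frac{\frac{1}{2} \frac{1}{O} \left(5 + E\right)}{2} = - \frac{5 + E}{4 O}$)
$\left(- 3 K{\left(-5,1 - 6 \right)}\right)^{2} = \left(- 3 \frac{-5 - \left(1 - 6\right)}{4 \left(-5\right)}\right)^{2} = \left(- 3 \cdot \frac{1}{4} \left(- \frac{1}{5}\right) \left(-5 - \left(1 - 6\right)\right)\right)^{2} = \left(- 3 \cdot \frac{1}{4} \left(- \frac{1}{5}\right) \left(-5 - -5\right)\right)^{2} = \left(- 3 \cdot \frac{1}{4} \left(- \frac{1}{5}\right) \left(-5 + 5\right)\right)^{2} = \left(- 3 \cdot \frac{1}{4} \left(- \frac{1}{5}\right) 0\right)^{2} = \left(\left(-3\right) 0\right)^{2} = 0^{2} = 0$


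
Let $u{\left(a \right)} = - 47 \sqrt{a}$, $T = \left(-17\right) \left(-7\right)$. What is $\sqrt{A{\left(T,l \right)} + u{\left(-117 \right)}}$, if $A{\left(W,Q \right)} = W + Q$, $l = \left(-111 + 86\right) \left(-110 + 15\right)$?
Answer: $\sqrt{2494 - 141 i \sqrt{13}} \approx 50.196 - 5.064 i$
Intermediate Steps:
$T = 119$
$l = 2375$ ($l = \left(-25\right) \left(-95\right) = 2375$)
$A{\left(W,Q \right)} = Q + W$
$\sqrt{A{\left(T,l \right)} + u{\left(-117 \right)}} = \sqrt{\left(2375 + 119\right) - 47 \sqrt{-117}} = \sqrt{2494 - 47 \cdot 3 i \sqrt{13}} = \sqrt{2494 - 141 i \sqrt{13}}$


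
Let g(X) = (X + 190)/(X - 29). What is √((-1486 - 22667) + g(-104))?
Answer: I*√427253855/133 ≈ 155.41*I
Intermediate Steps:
g(X) = (190 + X)/(-29 + X)
√((-1486 - 22667) + g(-104)) = √((-1486 - 22667) + (190 - 104)/(-29 - 104)) = √(-24153 + 86/(-133)) = √(-24153 - 1/133*86) = √(-24153 - 86/133) = √(-3212435/133) = I*√427253855/133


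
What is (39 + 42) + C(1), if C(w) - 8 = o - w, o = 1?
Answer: 89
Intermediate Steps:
C(w) = 9 - w (C(w) = 8 + (1 - w) = 9 - w)
(39 + 42) + C(1) = (39 + 42) + (9 - 1*1) = 81 + (9 - 1) = 81 + 8 = 89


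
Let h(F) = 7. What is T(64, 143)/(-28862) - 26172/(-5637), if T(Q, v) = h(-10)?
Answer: 251778935/54231698 ≈ 4.6427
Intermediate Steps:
T(Q, v) = 7
T(64, 143)/(-28862) - 26172/(-5637) = 7/(-28862) - 26172/(-5637) = 7*(-1/28862) - 26172*(-1/5637) = -7/28862 + 8724/1879 = 251778935/54231698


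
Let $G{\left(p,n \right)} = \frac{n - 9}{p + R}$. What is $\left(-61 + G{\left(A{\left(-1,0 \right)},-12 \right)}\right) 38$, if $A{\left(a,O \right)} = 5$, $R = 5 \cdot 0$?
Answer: $- \frac{12388}{5} \approx -2477.6$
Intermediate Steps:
$R = 0$
$G{\left(p,n \right)} = \frac{-9 + n}{p}$ ($G{\left(p,n \right)} = \frac{n - 9}{p + 0} = \frac{-9 + n}{p}$)
$\left(-61 + G{\left(A{\left(-1,0 \right)},-12 \right)}\right) 38 = \left(-61 + \frac{-9 - 12}{5}\right) 38 = \left(-61 + \frac{1}{5} \left(-21\right)\right) 38 = \left(-61 - \frac{21}{5}\right) 38 = \left(- \frac{326}{5}\right) 38 = - \frac{12388}{5}$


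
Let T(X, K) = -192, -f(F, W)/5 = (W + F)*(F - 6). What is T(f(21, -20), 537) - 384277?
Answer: -384469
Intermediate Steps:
f(F, W) = -5*(-6 + F)*(F + W) (f(F, W) = -5*(W + F)*(F - 6) = -5*(F + W)*(-6 + F) = -5*(-6 + F)*(F + W))
T(f(21, -20), 537) - 384277 = -192 - 384277 = -384469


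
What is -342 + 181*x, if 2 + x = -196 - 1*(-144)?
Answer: -10116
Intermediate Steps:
x = -54 (x = -2 + (-196 - 1*(-144)) = -2 + (-196 + 144) = -2 - 52 = -54)
-342 + 181*x = -342 + 181*(-54) = -342 - 9774 = -10116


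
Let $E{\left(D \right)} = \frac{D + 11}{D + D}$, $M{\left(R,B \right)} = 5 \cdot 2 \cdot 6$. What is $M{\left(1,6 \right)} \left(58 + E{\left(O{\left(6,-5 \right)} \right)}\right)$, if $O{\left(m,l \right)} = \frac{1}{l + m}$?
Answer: $3840$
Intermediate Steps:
$M{\left(R,B \right)} = 60$ ($M{\left(R,B \right)} = 10 \cdot 6 = 60$)
$E{\left(D \right)} = \frac{11 + D}{2 D}$
$M{\left(1,6 \right)} \left(58 + E{\left(O{\left(6,-5 \right)} \right)}\right) = 60 \left(58 + \frac{11 + \frac{1}{-5 + 6}}{2 \frac{1}{-5 + 6}}\right) = 60 \left(58 + \frac{11 + 1^{-1}}{2 \cdot 1^{-1}}\right) = 60 \left(58 + \frac{11 + 1}{2 \cdot 1}\right) = 60 \left(58 + \frac{1}{2} \cdot 1 \cdot 12\right) = 60 \left(58 + 6\right) = 60 \cdot 64 = 3840$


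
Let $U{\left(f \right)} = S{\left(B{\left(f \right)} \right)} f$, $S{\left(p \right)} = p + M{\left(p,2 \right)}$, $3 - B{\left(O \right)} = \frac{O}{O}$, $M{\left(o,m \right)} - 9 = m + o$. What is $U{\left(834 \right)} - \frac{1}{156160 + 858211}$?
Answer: $\frac{12689781209}{1014371} \approx 12510.0$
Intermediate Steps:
$M{\left(o,m \right)} = 9 + m + o$ ($M{\left(o,m \right)} = 9 + \left(m + o\right) = 9 + m + o$)
$B{\left(O \right)} = 2$ ($B{\left(O \right)} = 3 - \frac{O}{O} = 3 - 1 = 2$)
$S{\left(p \right)} = 11 + 2 p$ ($S{\left(p \right)} = p + \left(9 + 2 + p\right) = p + \left(11 + p\right) = 11 + 2 p$)
$U{\left(f \right)} = 15 f$ ($U{\left(f \right)} = \left(11 + 2 \cdot 2\right) f = \left(11 + 4\right) f = 15 f$)
$U{\left(834 \right)} - \frac{1}{156160 + 858211} = 15 \cdot 834 - \frac{1}{156160 + 858211} = 12510 - \frac{1}{1014371} = \frac{12689781209}{1014371}$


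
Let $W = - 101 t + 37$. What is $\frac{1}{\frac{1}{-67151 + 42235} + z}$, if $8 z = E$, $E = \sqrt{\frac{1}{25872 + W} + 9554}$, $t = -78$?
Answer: $\frac{3367347568}{12524821116305411} + \frac{310403528 \sqrt{10906477353213}}{12524821116305411} \approx 0.081846$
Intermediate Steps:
$W = 7915$ ($W = \left(-101\right) \left(-78\right) + 37 = 7878 + 37 = 7915$)
$E = \frac{\sqrt{10906477353213}}{33787}$ ($E = \sqrt{\frac{1}{25872 + 7915} + 9554} = \sqrt{\frac{1}{33787} + 9554} = \sqrt{\frac{322800999}{33787}} = \frac{\sqrt{10906477353213}}{33787} \approx 97.745$)
$z = \frac{\sqrt{10906477353213}}{270296}$ ($z = \frac{\frac{1}{33787} \sqrt{10906477353213}}{8} = \frac{\sqrt{10906477353213}}{270296} \approx 12.218$)
$\frac{1}{\frac{1}{-67151 + 42235} + z} = \frac{1}{\frac{1}{-67151 + 42235} + \frac{\sqrt{10906477353213}}{270296}} = \frac{1}{\frac{1}{-24916} + \frac{\sqrt{10906477353213}}{270296}} = \frac{1}{- \frac{1}{24916} + \frac{\sqrt{10906477353213}}{270296}}$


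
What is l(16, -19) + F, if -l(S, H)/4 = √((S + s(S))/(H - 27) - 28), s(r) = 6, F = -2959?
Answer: -2959 - 4*I*√15065/23 ≈ -2959.0 - 21.346*I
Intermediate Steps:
l(S, H) = -4*√(-28 + (6 + S)/(-27 + H)) (l(S, H) = -4*√((S + 6)/(H - 27) - 28) = -4*√((6 + S)/(-27 + H) - 28) = -4*√(-28 + (6 + S)/(-27 + H)))
l(16, -19) + F = -4*√(762 + 16 - 28*(-19))*(I*√46/46) - 2959 = -4*√(762 + 16 + 532)*(I*√46/46) - 2959 = -4*I*√15065/23 - 2959 = -2959 - 4*I*√15065/23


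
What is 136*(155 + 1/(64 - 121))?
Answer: 1201424/57 ≈ 21078.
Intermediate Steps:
136*(155 + 1/(64 - 121)) = 136*(155 + 1/(-57)) = 136*(155 - 1/57) = 136*(8834/57) = 1201424/57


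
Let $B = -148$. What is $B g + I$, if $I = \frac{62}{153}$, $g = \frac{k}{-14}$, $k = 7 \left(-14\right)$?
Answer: $- \frac{158446}{153} \approx -1035.6$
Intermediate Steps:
$k = -98$
$g = 7$ ($g = - \frac{98}{-14} = \left(-98\right) \left(- \frac{1}{14}\right) = 7$)
$I = \frac{62}{153}$ ($I = 62 \cdot \frac{1}{153} = \frac{62}{153} \approx 0.40523$)
$B g + I = \left(-148\right) 7 + \frac{62}{153} = -1036 + \frac{62}{153} = - \frac{158446}{153}$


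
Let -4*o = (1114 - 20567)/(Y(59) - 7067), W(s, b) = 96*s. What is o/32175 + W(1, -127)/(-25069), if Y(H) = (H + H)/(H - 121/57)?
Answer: -12935024881127/3359026766581200 ≈ -0.0038508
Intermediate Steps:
Y(H) = 2*H/(-121/57 + H) (Y(H) = (2*H)/(H - 121*1/57) = (2*H)/(H - 121/57) = (2*H)/(-121/57 + H) = 2*H/(-121/57 + H))
o = -31533313/45808976 (o = -(1114 - 20567)/(4*(114*59/(-121 + 57*59) - 7067)) = -(-19453)/(4*(114*59/(-121 + 3363) - 7067)) = -(-19453)/(4*(114*59/3242 - 7067)) = -(-19453)/(4*(114*59*(1/3242) - 7067)) = -(-19453)/(4*(3363/1621 - 7067)) = -(-19453)/(4*(-11452244/1621)) = -(-19453)*(-1621)/(4*11452244) = -¼*31533313/11452244 = -31533313/45808976 ≈ -0.68836)
o/32175 + W(1, -127)/(-25069) = -31533313/45808976/32175 + (96*1)/(-25069) = -31533313/45808976*1/32175 + 96*(-1/25069) = -31533313/1473903802800 - 96/25069 = -12935024881127/3359026766581200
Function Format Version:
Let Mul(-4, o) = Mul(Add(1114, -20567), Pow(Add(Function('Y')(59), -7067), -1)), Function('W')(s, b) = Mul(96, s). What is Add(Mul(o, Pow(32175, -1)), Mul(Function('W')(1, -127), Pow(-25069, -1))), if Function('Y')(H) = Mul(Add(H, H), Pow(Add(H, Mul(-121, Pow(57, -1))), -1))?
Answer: Rational(-12935024881127, 3359026766581200) ≈ -0.0038508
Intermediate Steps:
Function('Y')(H) = Mul(2, H, Pow(Add(Rational(-121, 57), H), -1)) (Function('Y')(H) = Mul(Mul(2, H), Pow(Add(H, Mul(-121, Rational(1, 57))), -1)) = Mul(Mul(2, H), Pow(Add(H, Rational(-121, 57)), -1)) = Mul(Mul(2, H), Pow(Add(Rational(-121, 57), H), -1)) = Mul(2, H, Pow(Add(Rational(-121, 57), H), -1)))
o = Rational(-31533313, 45808976) (o = Mul(Rational(-1, 4), Mul(Add(1114, -20567), Pow(Add(Mul(114, 59, Pow(Add(-121, Mul(57, 59)), -1)), -7067), -1))) = Mul(Rational(-1, 4), Mul(-19453, Pow(Add(Mul(114, 59, Pow(Add(-121, 3363), -1)), -7067), -1))) = Mul(Rational(-1, 4), Mul(-19453, Pow(Add(Mul(114, 59, Pow(3242, -1)), -7067), -1))) = Mul(Rational(-1, 4), Mul(-19453, Pow(Add(Mul(114, 59, Rational(1, 3242)), -7067), -1))) = Mul(Rational(-1, 4), Mul(-19453, Pow(Add(Rational(3363, 1621), -7067), -1))) = Mul(Rational(-1, 4), Mul(-19453, Pow(Rational(-11452244, 1621), -1))) = Mul(Rational(-1, 4), Mul(-19453, Rational(-1621, 11452244))) = Mul(Rational(-1, 4), Rational(31533313, 11452244)) = Rational(-31533313, 45808976) ≈ -0.68836)
Add(Mul(o, Pow(32175, -1)), Mul(Function('W')(1, -127), Pow(-25069, -1))) = Add(Mul(Rational(-31533313, 45808976), Pow(32175, -1)), Mul(Mul(96, 1), Pow(-25069, -1))) = Add(Mul(Rational(-31533313, 45808976), Rational(1, 32175)), Mul(96, Rational(-1, 25069))) = Add(Rational(-31533313, 1473903802800), Rational(-96, 25069)) = Rational(-12935024881127, 3359026766581200)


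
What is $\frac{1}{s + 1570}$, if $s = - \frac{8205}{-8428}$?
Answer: $\frac{8428}{13240165} \approx 0.00063655$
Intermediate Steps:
$s = \frac{8205}{8428}$ ($s = \left(-8205\right) \left(- \frac{1}{8428}\right) = \frac{8205}{8428} \approx 0.97354$)
$\frac{1}{s + 1570} = \frac{1}{\frac{8205}{8428} + 1570} = \frac{1}{\frac{13240165}{8428}} = \frac{8428}{13240165}$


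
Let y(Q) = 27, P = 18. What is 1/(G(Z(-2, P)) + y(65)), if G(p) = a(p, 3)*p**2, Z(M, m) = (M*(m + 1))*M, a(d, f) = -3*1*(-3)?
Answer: 1/52011 ≈ 1.9227e-5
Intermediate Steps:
a(d, f) = 9 (a(d, f) = -3*(-3) = 9)
Z(M, m) = M**2*(1 + m) (Z(M, m) = (M*(1 + m))*M = M**2*(1 + m))
G(p) = 9*p**2
1/(G(Z(-2, P)) + y(65)) = 1/(9*((-2)**2*(1 + 18))**2 + 27) = 1/(9*(4*19)**2 + 27) = 1/(9*76**2 + 27) = 1/(9*5776 + 27) = 1/(51984 + 27) = 1/52011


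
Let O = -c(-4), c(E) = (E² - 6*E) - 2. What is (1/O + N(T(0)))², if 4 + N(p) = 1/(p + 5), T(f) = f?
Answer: 528529/36100 ≈ 14.641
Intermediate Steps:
c(E) = -2 + E² - 6*E
O = -38 (O = -(-2 + (-4)² - 6*(-4)) = -(-2 + 16 + 24) = -1*38 = -38)
N(p) = -4 + 1/(5 + p) (N(p) = -4 + 1/(p + 5) = -4 + 1/(5 + p))
(1/O + N(T(0)))² = (1/(-38) + (-19 - 4*0)/(5 + 0))² = (-1/38 + (-19 + 0)/5)² = (-1/38 + (⅕)*(-19))² = (-1/38 - 19/5)² = (-727/190)² = 528529/36100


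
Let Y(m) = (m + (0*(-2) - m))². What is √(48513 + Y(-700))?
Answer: √48513 ≈ 220.26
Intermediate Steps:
Y(m) = 0 (Y(m) = (m + (0 - m))² = (m - m)² = 0² = 0)
√(48513 + Y(-700)) = √(48513 + 0) = √48513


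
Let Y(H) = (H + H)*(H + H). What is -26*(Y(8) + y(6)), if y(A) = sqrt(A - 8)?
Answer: -6656 - 26*I*sqrt(2) ≈ -6656.0 - 36.77*I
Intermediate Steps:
y(A) = sqrt(-8 + A)
Y(H) = 4*H**2 (Y(H) = (2*H)*(2*H) = 4*H**2)
-26*(Y(8) + y(6)) = -26*(4*8**2 + sqrt(-8 + 6)) = -26*(4*64 + sqrt(-2)) = -26*(256 + I*sqrt(2)) = -6656 - 26*I*sqrt(2)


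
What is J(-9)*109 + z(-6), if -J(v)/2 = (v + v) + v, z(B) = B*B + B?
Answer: 5916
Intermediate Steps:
z(B) = B + B² (z(B) = B² + B = B + B²)
J(v) = -6*v (J(v) = -2*((v + v) + v) = -2*(2*v + v) = -6*v)
J(-9)*109 + z(-6) = -6*(-9)*109 - 6*(1 - 6) = 54*109 - 6*(-5) = 5886 + 30 = 5916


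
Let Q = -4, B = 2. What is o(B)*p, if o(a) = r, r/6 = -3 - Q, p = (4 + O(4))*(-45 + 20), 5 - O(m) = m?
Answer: -750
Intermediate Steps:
O(m) = 5 - m
p = -125 (p = (4 + (5 - 1*4))*(-45 + 20) = (4 + (5 - 4))*(-25) = (4 + 1)*(-25) = 5*(-25) = -125)
r = 6 (r = 6*(-3 - 1*(-4)) = 6*(-3 + 4) = 6*1 = 6)
o(a) = 6
o(B)*p = 6*(-125) = -750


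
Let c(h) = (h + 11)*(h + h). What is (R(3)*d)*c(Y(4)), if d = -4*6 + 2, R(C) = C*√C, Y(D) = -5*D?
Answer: -23760*√3 ≈ -41154.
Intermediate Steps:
c(h) = 2*h*(11 + h) (c(h) = (11 + h)*(2*h) = 2*h*(11 + h))
R(C) = C^(3/2)
d = -22 (d = -24 + 2 = -22)
(R(3)*d)*c(Y(4)) = (3^(3/2)*(-22))*(2*(-5*4)*(11 - 5*4)) = ((3*√3)*(-22))*(2*(-20)*(11 - 20)) = (-66*√3)*(2*(-20)*(-9)) = -66*√3*360 = -23760*√3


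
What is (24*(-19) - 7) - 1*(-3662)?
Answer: 3199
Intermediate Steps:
(24*(-19) - 7) - 1*(-3662) = (-456 - 7) + 3662 = -463 + 3662 = 3199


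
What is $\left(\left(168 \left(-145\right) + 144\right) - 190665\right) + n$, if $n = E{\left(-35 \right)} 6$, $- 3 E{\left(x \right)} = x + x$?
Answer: $-214741$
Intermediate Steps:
$E{\left(x \right)} = - \frac{2 x}{3}$ ($E{\left(x \right)} = - \frac{x + x}{3} = - \frac{2 x}{3}$)
$n = 140$ ($n = \left(- \frac{2}{3}\right) \left(-35\right) 6 = \frac{70}{3} \cdot 6 = 140$)
$\left(\left(168 \left(-145\right) + 144\right) - 190665\right) + n = \left(\left(168 \left(-145\right) + 144\right) - 190665\right) + 140 = \left(\left(-24360 + 144\right) - 190665\right) + 140 = \left(-24216 - 190665\right) + 140 = -214881 + 140 = -214741$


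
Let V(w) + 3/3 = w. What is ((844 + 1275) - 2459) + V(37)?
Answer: -304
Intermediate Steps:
V(w) = -1 + w
((844 + 1275) - 2459) + V(37) = ((844 + 1275) - 2459) + (-1 + 37) = (2119 - 2459) + 36 = -340 + 36 = -304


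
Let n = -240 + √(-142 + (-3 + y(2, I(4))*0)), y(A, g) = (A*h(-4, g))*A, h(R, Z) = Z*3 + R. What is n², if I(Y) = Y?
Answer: (240 - I*√145)² ≈ 57455.0 - 5780.0*I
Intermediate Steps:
h(R, Z) = R + 3*Z (h(R, Z) = 3*Z + R = R + 3*Z)
y(A, g) = A²*(-4 + 3*g) (y(A, g) = (A*(-4 + 3*g))*A = A²*(-4 + 3*g))
n = -240 + I*√145 (n = -240 + √(-142 + (-3 + (2²*(-4 + 3*4))*0)) = -240 + √(-142 + (-3 + (4*(-4 + 12))*0)) = -240 + √(-142 + (-3 + (4*8)*0)) = -240 + √(-142 + (-3 + 32*0)) = -240 + √(-142 + (-3 + 0)) = -240 + √(-142 - 3) = -240 + √(-145) = -240 + I*√145 ≈ -240.0 + 12.042*I)
n² = (-240 + I*√145)²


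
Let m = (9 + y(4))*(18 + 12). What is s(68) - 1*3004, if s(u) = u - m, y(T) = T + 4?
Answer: -3446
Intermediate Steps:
y(T) = 4 + T
m = 510 (m = (9 + (4 + 4))*(18 + 12) = (9 + 8)*30 = 17*30 = 510)
s(u) = -510 + u (s(u) = u - 1*510 = u - 510 = -510 + u)
s(68) - 1*3004 = (-510 + 68) - 1*3004 = -442 - 3004 = -3446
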